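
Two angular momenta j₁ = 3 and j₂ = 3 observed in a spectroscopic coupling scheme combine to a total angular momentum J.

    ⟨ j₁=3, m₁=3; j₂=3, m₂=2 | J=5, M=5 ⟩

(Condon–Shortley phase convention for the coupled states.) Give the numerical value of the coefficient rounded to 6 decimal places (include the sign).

triangle: 1!*5!*5!/12! = 14400/479001600
(j±m)!: 6!*0!*5!*1!*10!*0! = 313528320000
prefactor² = (2J+1)*Δ*N² = 103680000
  k=0: +1/(0!*1!*0!*5!*5!*0!) = 1/14400
Σ = 1/14400  ⇒  CG² = 103680000*(1/14400)² = 1/2
CG = +√(1/2) = +0.707107

+0.707107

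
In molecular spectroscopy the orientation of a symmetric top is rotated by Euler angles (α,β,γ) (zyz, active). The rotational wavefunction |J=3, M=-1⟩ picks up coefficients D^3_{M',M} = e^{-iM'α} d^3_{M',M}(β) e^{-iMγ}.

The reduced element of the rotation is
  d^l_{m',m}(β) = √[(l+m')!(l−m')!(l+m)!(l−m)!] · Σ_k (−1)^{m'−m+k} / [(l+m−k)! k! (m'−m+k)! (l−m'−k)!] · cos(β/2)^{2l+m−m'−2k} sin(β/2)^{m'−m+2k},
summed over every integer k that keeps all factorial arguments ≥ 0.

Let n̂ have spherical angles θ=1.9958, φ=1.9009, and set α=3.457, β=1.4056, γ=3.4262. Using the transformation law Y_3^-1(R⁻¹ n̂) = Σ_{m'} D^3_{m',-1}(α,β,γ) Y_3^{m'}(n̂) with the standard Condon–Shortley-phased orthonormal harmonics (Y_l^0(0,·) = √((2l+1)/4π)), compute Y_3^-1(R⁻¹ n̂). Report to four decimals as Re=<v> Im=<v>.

Need the full column D^3_{m',-1} for m'=−3..3 at α=3.4570, β=1.4056, γ=3.4262.
cos(β/2)=0.763035, sin(β/2)=0.646357
d^3_{-3,-1}: single k=2 term ⇒ +0.548490;  D = +0.182897+0.517098i
d^3_{-2,-1}: k∈[1..2] ⇒ +0.528683 -0.758719 = -0.230035;  D = +0.140196+0.182377i
d^3_{-1,-1}: k∈[0..2] ⇒ +0.197364 -1.132956 +0.609719 = -0.325874;  D = -0.268952-0.184006i
d^3_{0,-1}: k∈[0..2] ⇒ -0.579144 +1.246702 -0.298192 = +0.369366;  D = -0.354507-0.103711i
d^3_{1,-1}: k∈[0..2] ⇒ +0.849717 -0.812959 +0.072918 = +0.109677;  D = +0.109625-0.003378i
d^3_{2,-1}: k∈[0..1] ⇒ -0.758719 +0.272211 = -0.486508;  D = +0.457641-0.165088i
d^3_{3,-1}: single k=0 term ⇒ +0.393572;  D = +0.310529-0.241807i
Y_3^{m'}(θ=1.9958,φ=1.9009) and Σ D·Y over m':
  (+0.1829+0.5171i)·(+0.2638+0.1730i)  (+0.1402+0.1824i)·(+0.2763-0.2145i)  (-0.2690-0.1840i)·(+0.0143+0.0418i)  (-0.3545-0.1037i)·(+0.3308+0.0000i)  (+0.1096-0.0034i)·(-0.0143+0.0418i)  (+0.4576-0.1651i)·(+0.2763+0.2145i)  (+0.3105-0.2418i)·(-0.2638+0.1730i)
Y_3^-1(R⁻¹ n̂) = +0.043517+0.314896i

Re=0.0435 Im=0.3149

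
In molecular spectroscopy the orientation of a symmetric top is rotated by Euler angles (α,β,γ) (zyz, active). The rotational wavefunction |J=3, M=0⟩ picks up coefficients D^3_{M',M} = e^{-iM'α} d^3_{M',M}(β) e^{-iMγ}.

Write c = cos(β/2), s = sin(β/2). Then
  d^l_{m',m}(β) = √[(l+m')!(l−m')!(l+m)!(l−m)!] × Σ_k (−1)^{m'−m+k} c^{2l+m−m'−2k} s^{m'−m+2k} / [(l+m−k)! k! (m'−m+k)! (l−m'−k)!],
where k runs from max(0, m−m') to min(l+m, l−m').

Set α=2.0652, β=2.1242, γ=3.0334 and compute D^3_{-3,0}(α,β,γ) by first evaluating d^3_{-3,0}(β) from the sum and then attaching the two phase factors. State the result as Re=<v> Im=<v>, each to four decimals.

Split into d^3_{-3,0}(β=2.1242) × two z-phases.
Half-angle: c=0.487039, s=0.873380. N=√(1·720·6·6)=160.996894
The bounds max(0,m−m')=3 and min(l+m,l−m')=3 give 1 term
  k=3: (−1)^0·160.9969/(36)·0.4870^3·0.8734^3 = +0.344204
d^3_{-3,0}(2.1242) = +0.344204
D = (+0.996167-0.087473i)·(+0.344204)·(+1.000000+0.000000i) = +0.342885-0.030109i

Re=0.3429 Im=-0.0301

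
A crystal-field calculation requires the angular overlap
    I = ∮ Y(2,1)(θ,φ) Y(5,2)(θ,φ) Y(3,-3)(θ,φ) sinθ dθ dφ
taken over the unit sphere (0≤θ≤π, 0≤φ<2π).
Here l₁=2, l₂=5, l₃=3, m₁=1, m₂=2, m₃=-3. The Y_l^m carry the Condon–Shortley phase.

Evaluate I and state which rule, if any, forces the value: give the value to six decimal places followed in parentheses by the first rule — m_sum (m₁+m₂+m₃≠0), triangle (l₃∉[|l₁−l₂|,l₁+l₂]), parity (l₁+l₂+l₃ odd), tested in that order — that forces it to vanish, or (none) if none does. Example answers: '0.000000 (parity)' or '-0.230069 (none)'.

0.063396 (none)

m-sum 0 ✓  L=10 even ✓  3≤3≤7 ✓
Π(2lᵢ+1) = 5×11×7 = 385
triangle coeff Δ(2,5,3) = 1/2310
Σ_t [2,2]: t=2:+1/144 = 1/144
(3j)²=10/231 [(2 5 3; 0 0 0)], sign=-1
Σ_t [1,1]: t=1:−1/4320 = -1/4320
(3j)²=1/330 [(2 5 3; 1 2 -3)], sign=-1
⇒ 4πI² = 5/99
I = (+1)√(5/99/(4π)) = 0.06339609
No selection rule forces the value: the integral is nonzero (none).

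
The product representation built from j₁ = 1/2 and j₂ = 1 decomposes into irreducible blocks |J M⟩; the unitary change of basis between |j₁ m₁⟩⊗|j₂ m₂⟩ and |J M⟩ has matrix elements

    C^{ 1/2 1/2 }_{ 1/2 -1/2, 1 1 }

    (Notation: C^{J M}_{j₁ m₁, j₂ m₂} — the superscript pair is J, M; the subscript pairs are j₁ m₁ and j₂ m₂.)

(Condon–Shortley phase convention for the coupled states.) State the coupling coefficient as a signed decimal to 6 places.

-0.816497  (= −√(2/3))

√[2·1!0!1!/3! · 0!1!2!0!1!0!] = √(2/3)
  +(−1)^1/∏(1,0,0,1,0,0)! = -1  (running -1)
⟨..|..⟩ = √(2/3)·(-1) = -0.816497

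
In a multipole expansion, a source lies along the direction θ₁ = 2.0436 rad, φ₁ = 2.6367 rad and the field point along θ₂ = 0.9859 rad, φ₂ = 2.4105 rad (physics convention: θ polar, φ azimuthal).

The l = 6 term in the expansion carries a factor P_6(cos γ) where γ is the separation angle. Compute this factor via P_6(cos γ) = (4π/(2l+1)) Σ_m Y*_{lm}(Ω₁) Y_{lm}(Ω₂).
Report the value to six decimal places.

Summing Y*_{l m}(θ₁,φ₁)·Y_{l m}(θ₂,φ₂) over m ∈ [−6, 6]; prefactor 4π/(2·6+1) = 0.966644:
  [-6]  conj(Y_{6,-6})(Ω₁) = (-0.239048, -0.026943) ; Y_{6,-6}(Ω₂) = (-0.051950, -0.153753) ; Δ = (0.008276, 0.038154)
  [-5]  conj(Y_{6,-5})(Ω₁) = (-0.347623, -0.246667) ; Y_{6,-5}(Ω₂) = (0.324200, 0.182995) ; Δ = (-0.067560, -0.143583)
  [-4]  conj(Y_{6,-4})(Ω₁) = (-0.124589, -0.258728) ; Y_{6,-4}(Ω₂) = (-0.396188, 0.087440) ; Δ = (0.071984, 0.091611)
  [-3]  conj(Y_{6,-3})(Ω₁) = (-0.008440, 0.150242) ; Y_{6,-3}(Ω₂) = (0.042917, -0.059802) ; Δ = (0.008622, 0.006953)
  [-2]  conj(Y_{6,-2})(Ω₁) = (-0.180422, 0.287133) ; Y_{6,-2}(Ω₂) = (-0.034864, -0.319735) ; Δ = (0.098096, 0.047677)
  [-1]  conj(Y_{6,-1})(Ω₁) = (0.028930, -0.015989) ; Y_{6,-1}(Ω₂) = (0.152262, 0.136562) ; Δ = (0.006588, 0.001516)
  [+0]  conj(Y_{6,0})(Ω₁) = (0.336158, -0.000000) ; Y_{6,0}(Ω₂) = (0.272082, 0.000000) ; Δ = (0.091462, 0.000000)
  [+1]  conj(Y_{6,1})(Ω₁) = (-0.028930, -0.015989) ; Y_{6,1}(Ω₂) = (-0.152262, 0.136562) ; Δ = (0.006588, -0.001516)
  [+2]  conj(Y_{6,2})(Ω₁) = (-0.180422, -0.287133) ; Y_{6,2}(Ω₂) = (-0.034864, 0.319735) ; Δ = (0.098096, -0.047677)
  [+3]  conj(Y_{6,3})(Ω₁) = (0.008440, 0.150242) ; Y_{6,3}(Ω₂) = (-0.042917, -0.059802) ; Δ = (0.008622, -0.006953)
  [+4]  conj(Y_{6,4})(Ω₁) = (-0.124589, 0.258728) ; Y_{6,4}(Ω₂) = (-0.396188, -0.087440) ; Δ = (0.071984, -0.091611)
  [+5]  conj(Y_{6,5})(Ω₁) = (0.347623, -0.246667) ; Y_{6,5}(Ω₂) = (-0.324200, 0.182995) ; Δ = (-0.067560, 0.143583)
  [+6]  conj(Y_{6,6})(Ω₁) = (-0.239048, 0.026943) ; Y_{6,6}(Ω₂) = (-0.051950, 0.153753) ; Δ = (0.008276, -0.038154)
Total Σ_m = (0.343476, 0.000000). Multiply by 0.966644: (0.332019, 0.000000). P_6(cos γ) = 0.332019

0.332019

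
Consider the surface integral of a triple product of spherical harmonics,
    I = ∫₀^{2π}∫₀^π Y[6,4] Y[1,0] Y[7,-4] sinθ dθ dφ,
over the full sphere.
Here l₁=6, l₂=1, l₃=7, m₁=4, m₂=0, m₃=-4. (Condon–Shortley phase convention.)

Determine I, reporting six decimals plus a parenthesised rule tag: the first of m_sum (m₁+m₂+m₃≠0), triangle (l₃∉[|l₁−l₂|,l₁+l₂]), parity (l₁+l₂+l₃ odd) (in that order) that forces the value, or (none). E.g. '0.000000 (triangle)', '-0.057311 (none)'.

0.201000 (none)

m-sum 0 ✓  L=14 even ✓  5≤7≤7 ✓
Π(2lᵢ+1) = 13×3×15 = 585
triangle coeff Δ(6,1,7) = 1/1365
Σ_t [0,0]: t=0:+1/518400 = 1/518400
(3j)²=7/195 [(6 1 7; 0 0 0)], sign=-1
Σ_t [0,0]: t=0:+1/7257600 = 1/7257600
(3j)²=11/455 [(6 1 7; 4 0 -4)], sign=-1
⇒ 4πI² = 33/65
I = (+1)√(33/65/(4π)) = 0.20099968
No selection rule forces the value: the integral is nonzero (none).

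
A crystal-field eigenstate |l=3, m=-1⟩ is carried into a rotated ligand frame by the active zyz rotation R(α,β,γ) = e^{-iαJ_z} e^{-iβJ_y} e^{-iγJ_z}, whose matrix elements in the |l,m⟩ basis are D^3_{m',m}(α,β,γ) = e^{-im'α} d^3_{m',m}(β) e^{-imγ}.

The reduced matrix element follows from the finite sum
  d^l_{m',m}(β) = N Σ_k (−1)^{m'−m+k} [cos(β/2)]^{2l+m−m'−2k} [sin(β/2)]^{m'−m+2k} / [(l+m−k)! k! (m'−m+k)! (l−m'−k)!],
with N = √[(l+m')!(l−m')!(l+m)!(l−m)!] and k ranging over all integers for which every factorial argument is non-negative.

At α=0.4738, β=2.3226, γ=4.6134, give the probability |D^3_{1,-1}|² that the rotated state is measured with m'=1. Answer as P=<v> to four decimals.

Split into d^3_{1,-1}(β=2.3226) × two z-phases.
c=cos(2.322600/2)=0.398147, s=sin(2.322600/2)=0.917321; N=√[24·2·2·24]=48.000000
k∈{0,1,2} keeps every argument non-negative
  k=0: (−1)^2·48.0000/(8)·0.3981^4·0.9173^2 = +0.126873
  k=1: (−1)^3·48.0000/(6)·0.3981^2·0.9173^4 = -0.897974
  k=2: (−1)^4·48.0000/(48)·0.3981^0·0.9173^6 = +0.595840
d^3_{1,-1}(2.3226) = +0.126873 -0.897974 +0.595840 = -0.175262
|D^3_{1,-1}|² = |d^3_{1,-1}(β)|² = (-0.175262)² = 0.030717 (the z-rotation phases have unit modulus)

P=0.0307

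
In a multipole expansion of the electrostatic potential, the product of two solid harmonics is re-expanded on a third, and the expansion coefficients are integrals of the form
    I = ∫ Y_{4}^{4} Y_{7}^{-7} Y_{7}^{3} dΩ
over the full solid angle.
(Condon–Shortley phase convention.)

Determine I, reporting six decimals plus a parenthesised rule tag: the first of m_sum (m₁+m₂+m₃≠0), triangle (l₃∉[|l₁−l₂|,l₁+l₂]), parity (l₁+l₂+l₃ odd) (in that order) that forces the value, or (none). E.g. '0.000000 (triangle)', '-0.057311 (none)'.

Rules hold: Σm=0, L=18 even, 3≤7≤11.
N = 9·15·15 = 2025
Δ = 4!·4!·10!/19! = 1/58198140
Racah Σ t=0..4: t=0:+1/17418240 t=1:−1/622080 t=2:+1/230400 t=3:−1/622080 t=4:+1/17418240 = 1/806400
⇒ 3j(4 7 7; 0 0 0)² = 2268/230945, sgn -1
Racah Σ t=0..0: t=0:+1/2090188800 = 1/2090188800
⇒ 3j(4 7 7; 4 -7 3)² = 7/5814, sgn +1
4πI² = N·(3j₀)²·(3jₘ)² = 357210/14919047
I = -1·√(0.0239432/4π) = -0.04365021
No selection rule forces the value: the integral is nonzero (none).

-0.043650 (none)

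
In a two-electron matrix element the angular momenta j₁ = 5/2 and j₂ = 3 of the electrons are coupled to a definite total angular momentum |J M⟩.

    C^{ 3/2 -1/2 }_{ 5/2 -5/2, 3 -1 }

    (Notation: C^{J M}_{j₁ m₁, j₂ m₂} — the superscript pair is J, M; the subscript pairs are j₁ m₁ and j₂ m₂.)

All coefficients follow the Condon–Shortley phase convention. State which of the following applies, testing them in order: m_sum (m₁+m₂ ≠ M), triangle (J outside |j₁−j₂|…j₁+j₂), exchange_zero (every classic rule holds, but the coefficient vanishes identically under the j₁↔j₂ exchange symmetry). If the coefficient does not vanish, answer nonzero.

m-sum: m₁+m₂ = -5/2+(-1) = -7/2, M = -1/2  ✗ ⇒ coefficient is 0

m_sum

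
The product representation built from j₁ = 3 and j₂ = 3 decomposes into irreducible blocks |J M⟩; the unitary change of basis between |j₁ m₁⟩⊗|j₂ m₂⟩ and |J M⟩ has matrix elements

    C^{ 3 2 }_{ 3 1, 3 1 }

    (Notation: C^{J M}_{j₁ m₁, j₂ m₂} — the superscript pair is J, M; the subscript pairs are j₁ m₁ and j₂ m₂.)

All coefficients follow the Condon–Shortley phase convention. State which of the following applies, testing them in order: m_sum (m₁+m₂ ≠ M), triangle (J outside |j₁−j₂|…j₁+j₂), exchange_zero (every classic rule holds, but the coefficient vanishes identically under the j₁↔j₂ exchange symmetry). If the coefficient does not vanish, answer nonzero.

m-sum: m₁+m₂ = 1+1 = 2, M = 2  ✓
triangle: |j₁−j₂| = 0 ≤ J = 3 ≤ j₁+j₂ = 6  ✓
exchange: j₁=j₂ and m₁=m₂, and (−1)^(j₁+j₂−J) = (−1)^3 = −1 forces ⟨j₁m₁;j₂m₂|JM⟩ = −⟨j₂m₂;j₁m₁|JM⟩ = −⟨j₁m₁;j₂m₂|JM⟩ ⇒ the coefficient vanishes identically
Racah sum check: Σ_k collapses to 0 ⇒ CG = 0

exchange_zero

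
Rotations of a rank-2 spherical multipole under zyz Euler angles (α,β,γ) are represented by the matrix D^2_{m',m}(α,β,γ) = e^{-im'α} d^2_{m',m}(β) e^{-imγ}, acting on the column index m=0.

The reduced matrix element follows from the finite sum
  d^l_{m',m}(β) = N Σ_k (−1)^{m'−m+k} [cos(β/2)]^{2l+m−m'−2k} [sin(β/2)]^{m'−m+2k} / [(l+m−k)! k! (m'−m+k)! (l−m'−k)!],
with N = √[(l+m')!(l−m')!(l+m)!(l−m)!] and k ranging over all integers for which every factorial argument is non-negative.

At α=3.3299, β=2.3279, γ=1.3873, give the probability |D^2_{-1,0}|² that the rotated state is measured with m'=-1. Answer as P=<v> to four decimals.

P=0.3738

First d^2_{-1,0}(β=2.3279), then the phase factors e^{-i(-1)α} and e^{-i(0)γ}:
c=cos(2.327900/2)=0.395715, s=sin(2.327900/2)=0.918373; N=√[1·6·2·2]=4.898979
k∈{1,2} keeps every argument non-negative
  k=1: (−1)^0·4.8990/(2)·0.3957^3·0.9184^1 = +0.139394
  k=2: (−1)^1·4.8990/(2)·0.3957^1·0.9184^3 = -0.750786
d^2_{-1,0}(2.3279) = +0.139394 -0.750786 = -0.611392
|D^2_{-1,0}|² = |d^2_{-1,0}(β)|² = (-0.611392)² = 0.373800 (the z-rotation phases have unit modulus)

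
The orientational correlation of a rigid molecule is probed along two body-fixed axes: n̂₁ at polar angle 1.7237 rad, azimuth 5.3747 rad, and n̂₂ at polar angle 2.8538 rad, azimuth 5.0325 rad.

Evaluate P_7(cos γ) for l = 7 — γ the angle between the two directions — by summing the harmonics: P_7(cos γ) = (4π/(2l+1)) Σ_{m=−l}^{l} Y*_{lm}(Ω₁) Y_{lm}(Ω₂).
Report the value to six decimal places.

Expand P_7 via completeness: Σ_{m} conj(Y_{7,m}) at Ω₁ times Y_{7,m} at Ω₂ —
  m=-7: (+0.459267-0.035069i) × (-0.000058+0.000046i) = -0.000025+0.000023i  (running Σ = -0.000025+0.000023i)
  m=-6: (-0.178795-0.196395i) × (-0.000322-0.000881i) = -0.000116+0.000221i  (running Σ = -0.000141+0.000244i)
  m=-5: (+0.040877-0.238186i) × (+0.007400-0.000220i) = +0.000250-0.001772i  (running Σ = +0.000109-0.001528i)
  m=-4: (-0.253599+0.136032i) × (-0.011706+0.039177i) = -0.002361-0.011528i  (running Σ = -0.002251-0.013055i)
  m=-3: (-0.151020-0.066743i) × (-0.131015-0.091660i) = +0.013668+0.022587i  (running Σ = +0.011417+0.009531i)
  m=-2: (+0.071050+0.282762i) × (+0.336817-0.250892i) = +0.094873+0.077413i  (running Σ = +0.106290+0.086945i)
  m=-1: (-0.082661+0.106001i) × (+0.194612+0.587041i) = -0.078314-0.027896i  (running Σ = +0.027977+0.059048i)
  m=0: (+0.291834-0.000000i) × (-0.145969+0.000000i) = -0.042599+0.000000i  (running Σ = -0.014622+0.059048i)
  m=1: (+0.082661+0.106001i) × (-0.194612+0.587041i) = -0.078314+0.027896i  (running Σ = -0.092936+0.086945i)
  m=2: (+0.071050-0.282762i) × (+0.336817+0.250892i) = +0.094873-0.077413i  (running Σ = +0.001938+0.009531i)
  m=3: (+0.151020-0.066743i) × (+0.131015-0.091660i) = +0.013668-0.022587i  (running Σ = +0.015606-0.013055i)
  m=4: (-0.253599-0.136032i) × (-0.011706-0.039177i) = -0.002361+0.011528i  (running Σ = +0.013245-0.001528i)
  m=5: (-0.040877-0.238186i) × (-0.007400-0.000220i) = +0.000250+0.001772i  (running Σ = +0.013495+0.000244i)
  m=6: (-0.178795+0.196395i) × (-0.000322+0.000881i) = -0.000116-0.000221i  (running Σ = +0.013380+0.000023i)
  m=7: (-0.459267-0.035069i) × (+0.000058+0.000046i) = -0.000025-0.000023i  (running Σ = +0.013355+0.000000i)
Total Σ_m = +0.013355+0.000000i. Multiply by 0.837758: +0.011188+0.000000i. P_7(cos γ) = 0.011188

0.011188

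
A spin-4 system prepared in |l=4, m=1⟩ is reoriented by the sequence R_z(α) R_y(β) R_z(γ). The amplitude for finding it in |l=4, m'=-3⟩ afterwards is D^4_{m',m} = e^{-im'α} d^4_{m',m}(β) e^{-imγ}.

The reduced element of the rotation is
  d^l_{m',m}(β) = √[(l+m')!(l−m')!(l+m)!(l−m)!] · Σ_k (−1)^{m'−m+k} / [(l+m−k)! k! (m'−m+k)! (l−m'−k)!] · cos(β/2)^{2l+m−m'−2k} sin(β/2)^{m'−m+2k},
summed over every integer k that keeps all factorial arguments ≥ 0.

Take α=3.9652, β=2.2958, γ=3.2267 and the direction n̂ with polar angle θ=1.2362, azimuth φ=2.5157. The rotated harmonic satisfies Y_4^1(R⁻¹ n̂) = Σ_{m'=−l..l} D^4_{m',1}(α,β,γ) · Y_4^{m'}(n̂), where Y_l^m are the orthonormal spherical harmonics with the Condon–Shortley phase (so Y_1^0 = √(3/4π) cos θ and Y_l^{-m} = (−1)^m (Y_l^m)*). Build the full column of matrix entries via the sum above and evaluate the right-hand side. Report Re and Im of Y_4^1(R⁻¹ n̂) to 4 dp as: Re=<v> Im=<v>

Need the full column D^4_{m',1} for m'=−4..4 at α=3.9652, β=2.2958, γ=3.2267.
cos(β/2)=0.410403, sin(β/2)=0.911904
d^4_{-4,1}: single k=5 term ⇒ +0.326191;  D = +0.325444+0.022076i
d^4_{-3,1}: k∈[4..5] ⇒ +0.259513 -0.768753 = -0.509240;  D = +0.370559-0.349302i
d^4_{-2,1}: k∈[3..5] ⇒ +0.124858 -0.924666 +0.913043 = +0.113236;  D = -0.000984-0.113231i
d^4_{-1,1}: k∈[2..5] ⇒ +0.039734 -0.588520 +1.452807 -0.478182 = +0.425839;  D = +0.314899+0.286666i
d^4_{0,1}: k∈[1..4] ⇒ +0.007997 -0.236902 +1.169620 -0.962432 = -0.021717;  D = +0.021638-0.001846i
d^4_{1,1}: k∈[0..3] ⇒ +0.000805 -0.059601 +0.588520 -0.968538 = -0.438814;  D = -0.269765+0.346099i
d^4_{2,1}: k∈[0..2] ⇒ -0.007587 +0.187287 -0.616444 = -0.436743;  D = -0.070239-0.431058i
d^4_{3,1}: k∈[0..1] ⇒ +0.031538 -0.259513 = -0.227975;  D = +0.189982+0.126014i
d^4_{4,1}: single k=0 term ⇒ -0.066069;  D = -0.064207+0.015573i
Y_4^{m'}(θ=1.2362,φ=2.5157) and Σ D·Y over m':
  (+0.3254+0.0221i)·(-0.2829+0.2098i)  (+0.3706-0.3493i)·(+0.1046-0.3302i)  (-0.0010-0.1132i)·(-0.0229-0.0695i)  (+0.3149+0.2867i)·(+0.2670+0.1930i)  (+0.0216-0.0018i)·(+0.0182+0.0000i)  (-0.2698+0.3461i)·(-0.2670+0.1930i)  (-0.0702-0.4311i)·(-0.0229+0.0695i)  (+0.1900+0.1260i)·(-0.1046-0.3302i)  (-0.0642+0.0156i)·(-0.2829-0.2098i)
Y_4^1(R⁻¹ n̂) = -0.072023-0.163239i

Re=-0.0720 Im=-0.1632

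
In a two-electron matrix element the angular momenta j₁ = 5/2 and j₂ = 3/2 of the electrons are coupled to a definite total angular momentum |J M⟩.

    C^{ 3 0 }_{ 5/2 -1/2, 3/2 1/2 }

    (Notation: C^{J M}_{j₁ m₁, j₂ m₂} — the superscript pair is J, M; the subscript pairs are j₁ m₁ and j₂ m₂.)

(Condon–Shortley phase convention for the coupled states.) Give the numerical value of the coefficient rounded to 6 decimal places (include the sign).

-0.447214

j₁+j₂−J=1  J+j₁−j₂=4  J−j₁+j₂=2  j₁+j₂+J+1=8
(j₁±m₁, j₂±m₂, J±M) = (2,3,2,1,3,3)
P² = 36/5
sum k=0..1:
  [0] +1/12 = 1/12
  [1] −1/4 = -1/4
S = -1/6
C² = P²·S² = 1/5 ; C = -0.447214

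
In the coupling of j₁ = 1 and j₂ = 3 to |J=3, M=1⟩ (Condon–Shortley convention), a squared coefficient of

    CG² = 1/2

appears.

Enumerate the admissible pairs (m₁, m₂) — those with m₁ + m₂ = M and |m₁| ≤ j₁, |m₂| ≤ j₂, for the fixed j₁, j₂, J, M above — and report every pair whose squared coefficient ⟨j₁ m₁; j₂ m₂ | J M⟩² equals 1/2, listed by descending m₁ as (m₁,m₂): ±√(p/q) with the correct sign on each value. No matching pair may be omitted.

(1,0): +√(1/2)

Admissible pairs with m₁+m₂ = M = 1: (-1,2), (0,1), (1,0)
  (m₁,m₂)=(1,0): CG² = 1/2, CG = +√(1/2)   ← matches the target
  (m₁,m₂)=(0,1): CG² = 1/12, CG = −√(1/12)
  (m₁,m₂)=(-1,2): CG² = 5/12, CG = −√(5/12)
Pairs with CG² = 1/2: (1,0): +√(1/2)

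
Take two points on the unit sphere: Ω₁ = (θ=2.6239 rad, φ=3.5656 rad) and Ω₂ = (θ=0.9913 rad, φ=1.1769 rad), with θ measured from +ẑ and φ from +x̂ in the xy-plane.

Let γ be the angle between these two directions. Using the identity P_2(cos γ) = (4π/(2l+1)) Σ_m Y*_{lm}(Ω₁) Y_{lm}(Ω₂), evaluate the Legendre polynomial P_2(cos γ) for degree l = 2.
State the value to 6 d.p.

Term-by-term m-sum for l=2 (normalisation 4π/5 = 2.513274):
  m=-2: (0.06258 + 0.07095j) × (-0.19077 - 0.19169j) = 0.00166 - 0.02553j  (running Σ = 0.00166 - 0.02553j)
  m=-1: (0.30280 + 0.13668j) × (0.13585 - 0.32687j) = 0.08581 - 0.08041j  (running Σ = 0.08748 - 0.10594j)
  m=0: (0.39906 + 0.00000j) × (-0.03166 + 0.00000j) = -0.01264 + 0.00000j  (running Σ = 0.07484 - 0.10594j)
  m=1: (-0.30280 + 0.13668j) × (-0.13585 - 0.32687j) = 0.08581 + 0.08041j  (running Σ = 0.16065 - 0.02553j)
  m=2: (0.06258 - 0.07095j) × (-0.19077 + 0.19169j) = 0.00166 + 0.02553j  (running Σ = 0.16232 - 0.00000j)
Σ over m = 0.16232 - 0.00000j; ×(4π/5) → 0.40795 - 0.00000j. Real part: 0.407945

0.407945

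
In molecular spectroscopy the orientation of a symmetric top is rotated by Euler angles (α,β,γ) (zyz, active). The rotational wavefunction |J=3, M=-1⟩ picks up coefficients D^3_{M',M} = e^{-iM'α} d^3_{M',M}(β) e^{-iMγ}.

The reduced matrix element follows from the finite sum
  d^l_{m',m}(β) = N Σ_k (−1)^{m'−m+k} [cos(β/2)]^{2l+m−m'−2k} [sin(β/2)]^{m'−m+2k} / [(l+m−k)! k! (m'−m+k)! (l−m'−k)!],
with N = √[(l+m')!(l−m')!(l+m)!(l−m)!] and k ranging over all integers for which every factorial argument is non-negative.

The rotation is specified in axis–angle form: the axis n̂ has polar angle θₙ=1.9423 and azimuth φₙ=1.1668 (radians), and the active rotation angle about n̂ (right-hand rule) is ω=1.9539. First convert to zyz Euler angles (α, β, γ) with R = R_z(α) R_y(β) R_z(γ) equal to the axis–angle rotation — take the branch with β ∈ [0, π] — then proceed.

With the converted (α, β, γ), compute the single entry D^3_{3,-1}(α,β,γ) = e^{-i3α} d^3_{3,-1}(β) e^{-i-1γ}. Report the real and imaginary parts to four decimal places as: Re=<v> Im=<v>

Re=-0.4772 Im=0.2853

Axis–angle → zyz. n̂ = (sinθₙcosφₙ, sinθₙsinφₙ, cosθₙ) = (+0.366280, +0.856772, -0.363017), ω = 1.9539.
R = I cosω + sinω [n̂]ₓ + (1−cosω) n̂n̂ᵀ gives
  R = [-0.189490, +0.767825, +0.611995; +0.094423, +0.634648, -0.767011; -0.977332, -0.087555, -0.192760]
β = atan2(√(R₁₃²+R₂₃²), R₃₃) = 1.764770; α = atan2(R₂₃, R₁₃) mod 2π = 5.385845; γ = atan2(R₃₂, −R₃₁) mod 2π = 6.193838
First d^3_{3,-1}(β=1.7648), then the phase factors e^{-i(3)α} and e^{-i(-1)γ}:
With c≡cos(β/2)=0.635311 and s≡sin(β/2)=0.772256, N=[720·1·2·24]^{1/2}=185.903201
Admissible k: 0..0 (factorial args all ≥0)
  k=0: (−1)^4·185.9032/(48)·0.6353^2·0.7723^4 = +0.555987
d^3_{3,-1}(1.7648) = +0.555987
Attach z-rotation phases: D = e^{-i(3)(5.3858)}·(+0.555987)·e^{-i(-1)(6.1938)} = -0.477183+0.285338i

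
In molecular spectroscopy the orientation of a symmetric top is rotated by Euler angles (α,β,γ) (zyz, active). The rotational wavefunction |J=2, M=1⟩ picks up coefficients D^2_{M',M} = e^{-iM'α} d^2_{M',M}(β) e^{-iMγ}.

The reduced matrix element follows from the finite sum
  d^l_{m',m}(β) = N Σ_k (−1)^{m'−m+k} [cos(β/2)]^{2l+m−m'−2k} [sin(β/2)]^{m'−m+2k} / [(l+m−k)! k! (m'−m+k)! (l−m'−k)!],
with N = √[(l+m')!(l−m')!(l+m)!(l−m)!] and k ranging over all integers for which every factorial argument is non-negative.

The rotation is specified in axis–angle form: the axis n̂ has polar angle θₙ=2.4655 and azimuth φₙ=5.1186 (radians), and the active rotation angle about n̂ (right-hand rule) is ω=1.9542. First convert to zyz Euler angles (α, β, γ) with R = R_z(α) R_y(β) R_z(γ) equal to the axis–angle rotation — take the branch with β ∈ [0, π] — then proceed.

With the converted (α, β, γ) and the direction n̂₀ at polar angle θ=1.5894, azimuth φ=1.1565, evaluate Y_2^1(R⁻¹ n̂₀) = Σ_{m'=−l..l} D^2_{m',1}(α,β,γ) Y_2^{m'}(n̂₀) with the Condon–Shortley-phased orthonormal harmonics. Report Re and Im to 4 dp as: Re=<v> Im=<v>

Re=0.0180 Im=-0.0051

Axis–angle → zyz. n̂ = (sinθₙcosφₙ, sinθₙsinφₙ, cosθₙ) = (+0.247254, -0.574829, -0.780024), ω = 1.9542.
R = I cosω + sinω [n̂]ₓ + (1−cosω) n̂n̂ᵀ gives
  R = [-0.290076, +0.528096, -0.798105; -0.918687, +0.079956, +0.386808; +0.268085, +0.845412, +0.461961]
β = atan2(√(R₁₃²+R₂₃²), R₃₃) = 1.090591; α = atan2(R₂₃, R₁₃) mod 2π = 2.690293; γ = atan2(R₃₂, −R₃₁) mod 2π = 1.877871
Need the full column D^2_{m',1} for m'=−2..2 at α=2.6903, β=1.0906, γ=1.8779.
cos(β/2)=0.854974, sin(β/2)=0.518671
d^2_{-2,1}: single k=3 term ⇒ +0.238593;  D = -0.223204-0.084301i
d^2_{-1,1}: k∈[2..3] ⇒ +0.589944 -0.072371 = +0.517572;  D = +0.355956+0.375734i
d^2_{0,1}: k∈[1..2] ⇒ +0.794010 -0.292216 = +0.501795;  D = -0.151678-0.478322i
d^2_{1,1}: k∈[0..1] ⇒ +0.534333 -0.589944 = -0.055611;  D = +0.007993-0.055034i
d^2_{2,1}: single k=0 term ⇒ -0.648307;  D = -0.363662+0.536704i
Y_2^{m'}(θ=1.5894,φ=1.1565) and Σ D·Y over m':
  (-0.2232-0.0843i)·(-0.2610-0.2846i)  (+0.3560+0.3757i)·(-0.0058+0.0132i)  (-0.1517-0.4783i)·(-0.3151+0.0000i)  (+0.0080-0.0550i)·(+0.0058+0.0132i)  (-0.3637+0.5367i)·(-0.2610+0.2846i)
Y_2^1(R⁻¹ n̂) = +0.018004-0.005050i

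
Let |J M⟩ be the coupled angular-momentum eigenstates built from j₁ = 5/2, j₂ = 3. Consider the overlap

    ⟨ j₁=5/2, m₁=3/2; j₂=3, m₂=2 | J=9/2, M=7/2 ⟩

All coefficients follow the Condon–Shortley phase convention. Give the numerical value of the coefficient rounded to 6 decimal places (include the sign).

triangle: 1!·4!·5!/11! = 2880/39916800
(j±m)!: 4!·1!·5!·1!·8!·1! = 116121600
prefactor² = (2J+1)·Δ·N² = 921600/11
  k=0: +1/(0!·1!·1!·5!·3!·0!) = 1/720
  k=1: −1/(1!·0!·0!·4!·4!·1!) = -1/576
Σ = -1/2880  ⇒  CG² = 921600/11·(-1/2880)² = 1/99
CG = −√(1/99) = -0.100504

-0.100504  (= −√(1/99))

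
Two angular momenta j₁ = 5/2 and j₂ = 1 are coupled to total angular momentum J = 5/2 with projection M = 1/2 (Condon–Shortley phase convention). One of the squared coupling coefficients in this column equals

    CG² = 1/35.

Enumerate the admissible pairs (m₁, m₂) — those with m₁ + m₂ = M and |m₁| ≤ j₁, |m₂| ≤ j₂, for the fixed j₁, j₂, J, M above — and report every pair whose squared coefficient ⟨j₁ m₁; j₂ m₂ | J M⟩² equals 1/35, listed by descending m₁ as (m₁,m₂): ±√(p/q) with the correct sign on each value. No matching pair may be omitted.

Admissible pairs with m₁+m₂ = M = 1/2: (-1/2,1), (1/2,0), (3/2,-1)
  (m₁,m₂)=(3/2,-1): CG² = 16/35, CG = +√(16/35)
  (m₁,m₂)=(1/2,0): CG² = 1/35, CG = +√(1/35)   ← matches the target
  (m₁,m₂)=(-1/2,1): CG² = 18/35, CG = −√(18/35)
Pairs with CG² = 1/35: (1/2,0): +√(1/35)

(1/2,0): +√(1/35)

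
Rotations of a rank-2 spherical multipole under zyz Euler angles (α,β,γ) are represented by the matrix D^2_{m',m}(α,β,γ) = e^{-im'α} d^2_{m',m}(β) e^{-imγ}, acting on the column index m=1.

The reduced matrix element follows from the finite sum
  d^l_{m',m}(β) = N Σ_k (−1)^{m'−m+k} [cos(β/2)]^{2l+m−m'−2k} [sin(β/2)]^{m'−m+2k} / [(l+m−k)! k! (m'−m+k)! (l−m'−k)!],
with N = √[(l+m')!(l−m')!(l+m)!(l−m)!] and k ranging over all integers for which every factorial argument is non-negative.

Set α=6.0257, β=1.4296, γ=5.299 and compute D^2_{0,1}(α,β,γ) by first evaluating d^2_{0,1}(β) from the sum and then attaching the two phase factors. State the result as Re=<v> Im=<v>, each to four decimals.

First d^2_{0,1}(β=1.4296), then the phase factors e^{-i(0)α} and e^{-i(1)γ}:
c=cos(1.429600/2)=0.755224, s=sin(1.429600/2)=0.655466; N=√[2·2·6·1]=4.898979
The bounds max(0,m−m')=1 and min(l+m,l−m')=2 give 2 terms
  k=1: (−1)^0·4.8990/(2)·0.7552^3·0.6555^1 = +0.691598
  k=2: (−1)^1·4.8990/(2)·0.7552^1·0.6555^3 = -0.520958
d^2_{0,1}(1.4296) = +0.691598 -0.520958 = +0.170640
Phases: e^{-i·(0)·6.0257}=+1.000000+0.000000i, e^{-i·(1)·5.2990}=+0.553542+0.832821i ⇒ D=+0.094456+0.142113i

Re=0.0945 Im=0.1421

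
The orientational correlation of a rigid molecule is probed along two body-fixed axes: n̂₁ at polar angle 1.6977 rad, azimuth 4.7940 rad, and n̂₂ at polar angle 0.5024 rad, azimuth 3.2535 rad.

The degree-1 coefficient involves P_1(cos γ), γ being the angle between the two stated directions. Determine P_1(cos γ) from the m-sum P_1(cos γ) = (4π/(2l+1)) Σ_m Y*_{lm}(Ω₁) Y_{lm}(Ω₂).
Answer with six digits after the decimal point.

-0.096455

Summing Y*_{l m}(θ₁,φ₁)·Y_{l m}(θ₂,φ₂) over m ∈ [−1, 1]; prefactor 4π/(2·1+1) = 4.188790:
  m=-1: Y*=(0.027938, -0.341575)  Y=(-0.165325, 0.018579)  product (0.001727, 0.056990)
  m=+0: Y*=(-0.061839, -0.000000)  Y=(0.428226, 0.000000)  product (-0.026481, -0.000000)
  m=+1: Y*=(-0.027938, -0.341575)  Y=(0.165325, 0.018579)  product (0.001727, -0.056990)
Accumulated sum (-0.023027, 0.000000); after 4π/(2l+1) scaling, (-0.096455, 0.000000) ⇒ P_1 = -0.096455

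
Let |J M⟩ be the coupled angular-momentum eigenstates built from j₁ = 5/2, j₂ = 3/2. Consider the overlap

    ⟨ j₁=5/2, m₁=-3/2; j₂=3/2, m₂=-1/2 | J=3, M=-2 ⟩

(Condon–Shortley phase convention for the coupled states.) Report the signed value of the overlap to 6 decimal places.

-0.288675  (= −√(1/12))

√[7·1!4!2!/8! · 1!4!1!2!1!5!] = √(48)
  +(−1)^0/∏(0,1,4,1,0,1)! = 1/24  (running 1/24)
  +(−1)^1/∏(1,0,3,0,1,2)! = -1/12  (running -1/24)
⟨..|..⟩ = √(48)·(-1/24) = -0.288675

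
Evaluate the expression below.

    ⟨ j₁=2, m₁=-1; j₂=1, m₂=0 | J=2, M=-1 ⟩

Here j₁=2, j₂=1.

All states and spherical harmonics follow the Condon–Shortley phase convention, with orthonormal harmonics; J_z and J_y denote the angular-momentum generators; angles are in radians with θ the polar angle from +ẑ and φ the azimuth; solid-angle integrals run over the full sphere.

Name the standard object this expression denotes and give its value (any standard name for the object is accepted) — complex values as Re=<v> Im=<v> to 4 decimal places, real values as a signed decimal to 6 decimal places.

Clebsch–Gordan coefficient, −√(1/6) ≈ -0.408248

This is a Clebsch–Gordan (vector-coupling) coefficient.
√[5·1!3!1!/6! · 1!3!1!1!1!3!] = √(3/2)
  +(−1)^0/∏(0,1,3,1,0,0)! = 1/6  (running 1/6)
  +(−1)^1/∏(1,0,2,0,1,1)! = -1/2  (running -1/3)
⟨..|..⟩ = √(3/2)·(-1/3) = -0.408248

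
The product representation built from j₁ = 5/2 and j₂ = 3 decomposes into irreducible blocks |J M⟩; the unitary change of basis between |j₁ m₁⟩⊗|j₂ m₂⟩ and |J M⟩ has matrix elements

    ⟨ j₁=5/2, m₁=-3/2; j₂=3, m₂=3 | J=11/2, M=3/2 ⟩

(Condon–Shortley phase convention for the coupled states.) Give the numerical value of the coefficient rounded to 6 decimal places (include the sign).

√[12·0!5!6!/12! · 1!4!6!0!7!4!] = √(49766400/11)
  +(−1)^0/∏(0,0,4,6,1,0)! = 1/17280  (running 1/17280)
⟨..|..⟩ = √(49766400/11)·(1/17280) = +0.123091

+√(1/66) = +0.123091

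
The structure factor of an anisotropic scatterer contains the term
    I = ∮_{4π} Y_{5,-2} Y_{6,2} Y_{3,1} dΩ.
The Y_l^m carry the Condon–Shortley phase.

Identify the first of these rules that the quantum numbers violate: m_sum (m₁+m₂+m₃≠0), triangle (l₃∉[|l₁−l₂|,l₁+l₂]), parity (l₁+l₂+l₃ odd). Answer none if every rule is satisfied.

m_sum

Σmᵢ = 1  ✗
l₃∈[|l₁−l₂|,l₁+l₂]=[1,11], have l₃=3
Σlᵢ = 14 ⇒ even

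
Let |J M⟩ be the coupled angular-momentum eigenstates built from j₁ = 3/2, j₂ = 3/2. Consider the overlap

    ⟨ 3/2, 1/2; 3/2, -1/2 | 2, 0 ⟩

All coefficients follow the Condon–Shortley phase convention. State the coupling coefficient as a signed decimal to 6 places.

j₁+j₂−J=1  J+j₁−j₂=2  J−j₁+j₂=2  j₁+j₂+J+1=6
(j₁±m₁, j₂±m₂, J±M) = (2,1,1,2,2,2)
P² = 4/9
sum k=0..1:
  [0] +1/1 = 1
  [1] −1/4 = -1/4
S = 3/4
C² = P²·S² = 1/4 ; C = +0.500000

+√(1/4) = +0.500000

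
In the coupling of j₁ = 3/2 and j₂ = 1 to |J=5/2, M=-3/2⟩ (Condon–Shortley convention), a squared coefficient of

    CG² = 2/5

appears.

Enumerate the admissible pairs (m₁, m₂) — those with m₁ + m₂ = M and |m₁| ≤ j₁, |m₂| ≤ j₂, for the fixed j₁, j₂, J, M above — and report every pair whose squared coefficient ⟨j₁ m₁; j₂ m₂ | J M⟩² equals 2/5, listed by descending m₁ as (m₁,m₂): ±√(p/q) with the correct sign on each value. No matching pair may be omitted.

(-3/2,0): +√(2/5)

Admissible pairs with m₁+m₂ = M = -3/2: (-3/2,0), (-1/2,-1)
  (m₁,m₂)=(-1/2,-1): CG² = 3/5, CG = +√(3/5)
  (m₁,m₂)=(-3/2,0): CG² = 2/5, CG = +√(2/5)   ← matches the target
Pairs with CG² = 2/5: (-3/2,0): +√(2/5)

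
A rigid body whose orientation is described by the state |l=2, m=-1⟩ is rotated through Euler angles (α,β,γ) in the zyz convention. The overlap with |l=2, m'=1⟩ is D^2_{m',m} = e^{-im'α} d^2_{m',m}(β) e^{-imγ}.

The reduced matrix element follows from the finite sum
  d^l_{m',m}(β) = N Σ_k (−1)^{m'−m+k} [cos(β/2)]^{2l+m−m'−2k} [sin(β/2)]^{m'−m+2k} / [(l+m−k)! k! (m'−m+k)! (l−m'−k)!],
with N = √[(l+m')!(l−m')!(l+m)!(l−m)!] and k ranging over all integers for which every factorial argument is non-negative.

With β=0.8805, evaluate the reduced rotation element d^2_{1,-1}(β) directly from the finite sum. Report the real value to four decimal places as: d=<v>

d=0.4129

d^2_{1,-1}(β=0.8805) via the finite sum:
With c≡cos(β/2)=0.904645 and s≡sin(β/2)=0.426166, N=[6·1·1·6]^{1/2}=6.000000
k: max(0,(-1)−(1))=0 … min(2+(-1),2−(1))=1
  k=0: (−1)^2·6.0000/(2)·0.9046^2·0.4262^2 = +0.445897
  k=1: (−1)^3·6.0000/(6)·0.9046^0·0.4262^4 = -0.032985
d^2_{1,-1}(0.8805) = +0.445897 -0.032985 = +0.412912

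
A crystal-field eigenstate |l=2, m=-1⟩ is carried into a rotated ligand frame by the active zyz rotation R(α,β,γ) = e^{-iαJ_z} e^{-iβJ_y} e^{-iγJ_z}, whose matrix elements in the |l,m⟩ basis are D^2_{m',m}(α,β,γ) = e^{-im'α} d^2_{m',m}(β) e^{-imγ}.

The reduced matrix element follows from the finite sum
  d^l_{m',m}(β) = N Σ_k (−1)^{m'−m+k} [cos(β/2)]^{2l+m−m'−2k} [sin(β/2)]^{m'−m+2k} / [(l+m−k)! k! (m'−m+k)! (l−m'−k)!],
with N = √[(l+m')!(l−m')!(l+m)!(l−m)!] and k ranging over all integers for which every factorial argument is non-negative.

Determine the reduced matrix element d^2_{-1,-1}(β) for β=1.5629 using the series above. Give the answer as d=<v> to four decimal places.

d=-0.4960

d^2_{-1,-1}(β=1.5629) via the finite sum:
c=cos(1.562900/2)=0.709893, s=sin(1.562900/2)=0.704310; N=√[1·6·1·6]=6.000000
k: max(0,(-1)−(-1))=0 … min(2+(-1),2−(-1))=1
  k=0: (−1)^0·6.0000/(6)·0.7099^4·0.7043^0 = +0.253964
  k=1: (−1)^1·6.0000/(2)·0.7099^2·0.7043^2 = -0.749953
d^2_{-1,-1}(1.5629) = +0.253964 -0.749953 = -0.495990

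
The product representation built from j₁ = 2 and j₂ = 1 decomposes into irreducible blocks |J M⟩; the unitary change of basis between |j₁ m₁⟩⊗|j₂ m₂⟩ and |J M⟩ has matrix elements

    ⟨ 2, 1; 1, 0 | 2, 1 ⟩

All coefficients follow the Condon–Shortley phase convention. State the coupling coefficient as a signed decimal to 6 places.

√[5·1!3!1!/6! · 3!1!1!1!3!1!] = √(3/2)
  +(−1)^0/∏(0,1,1,1,2,0)! = 1/2  (running 1/2)
  +(−1)^1/∏(1,0,0,0,3,1)! = -1/6  (running 1/3)
⟨..|..⟩ = √(3/2)·(1/3) = +0.408248

+√(1/6) ≈ +0.408248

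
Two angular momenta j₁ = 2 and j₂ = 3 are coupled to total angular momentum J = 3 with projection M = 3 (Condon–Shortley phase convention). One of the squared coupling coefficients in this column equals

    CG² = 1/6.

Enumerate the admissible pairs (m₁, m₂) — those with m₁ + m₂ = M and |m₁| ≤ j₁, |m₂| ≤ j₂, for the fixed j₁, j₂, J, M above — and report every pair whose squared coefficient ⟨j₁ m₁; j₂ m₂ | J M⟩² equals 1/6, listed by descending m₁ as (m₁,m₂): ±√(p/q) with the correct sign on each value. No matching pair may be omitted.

Admissible pairs with m₁+m₂ = M = 3: (0,3), (1,2), (2,1)
  (m₁,m₂)=(2,1): CG² = 1/6, CG = +√(1/6)   ← matches the target
  (m₁,m₂)=(1,2): CG² = 5/12, CG = −√(5/12)
  (m₁,m₂)=(0,3): CG² = 5/12, CG = +√(5/12)
Pairs with CG² = 1/6: (2,1): +√(1/6)

(2,1): +√(1/6)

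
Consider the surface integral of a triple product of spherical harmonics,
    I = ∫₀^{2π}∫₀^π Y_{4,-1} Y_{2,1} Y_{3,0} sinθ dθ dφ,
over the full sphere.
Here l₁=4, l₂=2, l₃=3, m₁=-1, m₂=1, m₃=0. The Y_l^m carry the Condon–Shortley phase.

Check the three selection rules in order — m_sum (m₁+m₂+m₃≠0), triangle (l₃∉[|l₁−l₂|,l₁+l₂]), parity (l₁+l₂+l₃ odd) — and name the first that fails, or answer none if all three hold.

m₁+m₂+m₃ = -1 + 1 + 0 = 0  ✓
triangle: |4−2|=2 ≤ l₃=3 ≤ 4+2=6  ✓
parity: l₁+l₂+l₃ = 9 is odd  ✗

parity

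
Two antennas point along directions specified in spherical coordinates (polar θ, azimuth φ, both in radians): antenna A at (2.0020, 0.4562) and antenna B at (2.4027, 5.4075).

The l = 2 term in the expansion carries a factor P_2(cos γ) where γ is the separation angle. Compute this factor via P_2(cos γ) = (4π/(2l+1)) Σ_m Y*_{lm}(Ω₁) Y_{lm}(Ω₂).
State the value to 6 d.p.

-0.191166

Term-by-term m-sum for l=2 (normalisation 4π/5 = 2.513274):
  [-2]  conj(Y_{2,-2})(Ω₁) = (0.195054, 0.252158) ; Y_{2,-2}(Ω₂) = (-0.031465, 0.172351) ; Δ = (-0.049597, 0.025684)
  [-1]  conj(Y_{2,-1})(Ω₁) = (-0.263342, -0.129228) ; Y_{2,-1}(Ω₂) = (-0.246328, -0.295370) ; Δ = (0.026698, 0.109616)
  [+0]  conj(Y_{2,0})(Ω₁) = (-0.150100, -0.000000) ; Y_{2,0}(Ω₂) = (0.201635, 0.000000) ; Δ = (-0.030265, -0.000000)
  [+1]  conj(Y_{2,1})(Ω₁) = (0.263342, -0.129228) ; Y_{2,1}(Ω₂) = (0.246328, -0.295370) ; Δ = (0.026698, -0.109616)
  [+2]  conj(Y_{2,2})(Ω₁) = (0.195054, -0.252158) ; Y_{2,2}(Ω₂) = (-0.031465, -0.172351) ; Δ = (-0.049597, -0.025684)
Total Σ_m = (-0.076063, 0.000000). Multiply by 2.513274: (-0.191166, 0.000000). P_2(cos γ) = -0.191166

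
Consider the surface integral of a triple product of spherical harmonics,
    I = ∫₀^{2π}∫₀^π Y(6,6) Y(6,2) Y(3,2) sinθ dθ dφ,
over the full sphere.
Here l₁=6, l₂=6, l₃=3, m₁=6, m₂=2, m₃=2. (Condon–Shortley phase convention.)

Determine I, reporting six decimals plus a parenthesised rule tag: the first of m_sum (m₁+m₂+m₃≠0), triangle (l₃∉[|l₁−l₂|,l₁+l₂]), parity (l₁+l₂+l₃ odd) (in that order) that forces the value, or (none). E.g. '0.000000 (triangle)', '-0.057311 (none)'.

6 + 2 + 2 = 10 ≠ 0: azimuthal integral kills it; I = 0

0.000000 (m_sum)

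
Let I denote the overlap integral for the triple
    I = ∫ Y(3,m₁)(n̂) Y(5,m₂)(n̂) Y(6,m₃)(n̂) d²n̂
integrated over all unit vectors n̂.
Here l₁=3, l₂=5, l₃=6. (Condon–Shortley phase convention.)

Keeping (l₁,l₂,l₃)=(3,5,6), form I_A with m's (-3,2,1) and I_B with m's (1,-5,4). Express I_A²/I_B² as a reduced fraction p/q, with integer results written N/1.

l's match ⇒ only the (l;m) 3-j factors differ between A and B.
A: triangle coeff Δ(3,5,6) = 1/675675; Σ_t [2,2]: t=2:+1/34560 = 1/34560; (3j)²=7/429 [(3 5 6; -3 2 1)], sign=-1
B: triangle coeff Δ(3,5,6) = 1/675675; Σ_t [0,0]: t=0:+1/322560 = 1/322560; (3j)²=18/1001 [(3 5 6; 1 -5 4)], sign=+1
I_A²/I_B² = (7/429)/(18/1001) = 49/54

49/54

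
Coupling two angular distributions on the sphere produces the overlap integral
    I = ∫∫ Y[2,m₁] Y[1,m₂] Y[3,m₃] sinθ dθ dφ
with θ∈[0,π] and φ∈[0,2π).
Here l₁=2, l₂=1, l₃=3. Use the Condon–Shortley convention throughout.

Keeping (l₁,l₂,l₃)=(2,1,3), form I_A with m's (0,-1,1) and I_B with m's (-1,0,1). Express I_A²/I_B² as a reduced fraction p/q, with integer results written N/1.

3/4

Shared (l₁,l₂,l₃)=(2,1,3): N and (l;000)² cancel in I_A²/I_B².
A: Δ = 0!·4!·2!/7! = 1/105; Racah Σ t=0..0: t=0:+1/8 = 1/8; ⇒ 3j(2 1 3; 0 -1 1)² = 2/35, sgn +1
B: Δ = 0!·4!·2!/7! = 1/105; Racah Σ t=0..0: t=0:+1/6 = 1/6; ⇒ 3j(2 1 3; -1 0 1)² = 8/105, sgn +1
I_A²/I_B² = (2/35)/(8/105) = 3/4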